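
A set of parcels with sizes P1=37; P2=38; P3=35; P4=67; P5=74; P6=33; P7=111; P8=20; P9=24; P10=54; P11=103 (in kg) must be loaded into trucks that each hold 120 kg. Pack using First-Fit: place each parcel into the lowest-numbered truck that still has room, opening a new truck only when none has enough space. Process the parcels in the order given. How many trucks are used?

6

truck 1: place P1 (37 kg), 83 kg left
truck 1: place P2 (38 kg), 45 kg left
truck 1: place P3 (35 kg), 10 kg left
truck 2: place P4 (67 kg), 53 kg left
truck 3: place P5 (74 kg), 46 kg left
truck 2: place P6 (33 kg), 20 kg left
truck 4: place P7 (111 kg), 9 kg left
truck 2: place P8 (20 kg), 0 kg left
truck 3: place P9 (24 kg), 22 kg left
truck 5: place P10 (54 kg), 66 kg left
truck 6: place P11 (103 kg), 17 kg left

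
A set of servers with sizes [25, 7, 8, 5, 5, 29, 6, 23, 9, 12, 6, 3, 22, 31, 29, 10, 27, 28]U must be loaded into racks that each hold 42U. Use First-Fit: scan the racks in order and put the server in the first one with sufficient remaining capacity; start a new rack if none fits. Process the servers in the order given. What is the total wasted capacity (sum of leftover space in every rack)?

51

Put 25U in rack 1; 17U remain.
Put 7U in rack 1; 10U remain.
Put 8U in rack 1; 2U remain.
Put 5U in rack 2; 37U remain.
Put 5U in rack 2; 32U remain.
Put 29U in rack 2; 3U remain.
Put 6U in rack 3; 36U remain.
Put 23U in rack 3; 13U remain.
Put 9U in rack 3; 4U remain.
Put 12U in rack 4; 30U remain.
Put 6U in rack 4; 24U remain.
Put 3U in rack 2; 0U remain.
Put 22U in rack 4; 2U remain.
Put 31U in rack 5; 11U remain.
Put 29U in rack 6; 13U remain.
Put 10U in rack 5; 1U remain.
Put 27U in rack 7; 15U remain.
Put 28U in rack 8; 14U remain.
8 racks × 42U = 336U; used 285U; unused 51U.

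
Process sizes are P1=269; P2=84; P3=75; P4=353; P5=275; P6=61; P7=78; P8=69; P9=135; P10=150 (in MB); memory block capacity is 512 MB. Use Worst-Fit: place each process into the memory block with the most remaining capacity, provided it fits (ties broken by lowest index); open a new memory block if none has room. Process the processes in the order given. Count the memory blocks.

P1 (269 MB) → memory block 1 (remaining 243 MB)
P2 (84 MB) → memory block 1 (remaining 159 MB)
P3 (75 MB) → memory block 1 (remaining 84 MB)
P4 (353 MB) → memory block 2 (remaining 159 MB)
P5 (275 MB) → memory block 3 (remaining 237 MB)
P6 (61 MB) → memory block 3 (remaining 176 MB)
P7 (78 MB) → memory block 3 (remaining 98 MB)
P8 (69 MB) → memory block 2 (remaining 90 MB)
P9 (135 MB) → memory block 4 (remaining 377 MB)
P10 (150 MB) → memory block 4 (remaining 227 MB)

4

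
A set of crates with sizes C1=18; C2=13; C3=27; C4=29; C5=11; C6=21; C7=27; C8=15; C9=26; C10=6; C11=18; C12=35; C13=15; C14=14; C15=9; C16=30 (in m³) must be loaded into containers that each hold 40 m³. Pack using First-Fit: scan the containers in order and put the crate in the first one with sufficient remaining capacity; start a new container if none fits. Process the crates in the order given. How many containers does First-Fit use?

9

C1 (18 m³) → container 1 (remaining 22 m³)
C2 (13 m³) → container 1 (remaining 9 m³)
C3 (27 m³) → container 2 (remaining 13 m³)
C4 (29 m³) → container 3 (remaining 11 m³)
C5 (11 m³) → container 2 (remaining 2 m³)
C6 (21 m³) → container 4 (remaining 19 m³)
C7 (27 m³) → container 5 (remaining 13 m³)
C8 (15 m³) → container 4 (remaining 4 m³)
C9 (26 m³) → container 6 (remaining 14 m³)
C10 (6 m³) → container 1 (remaining 3 m³)
C11 (18 m³) → container 7 (remaining 22 m³)
C12 (35 m³) → container 8 (remaining 5 m³)
C13 (15 m³) → container 7 (remaining 7 m³)
C14 (14 m³) → container 6 (remaining 0 m³)
C15 (9 m³) → container 3 (remaining 2 m³)
C16 (30 m³) → container 9 (remaining 10 m³)
Final containers: [18,13,6] [27,11] [29,9] [21,15] [27] [26,14] [18,15] [35] [30].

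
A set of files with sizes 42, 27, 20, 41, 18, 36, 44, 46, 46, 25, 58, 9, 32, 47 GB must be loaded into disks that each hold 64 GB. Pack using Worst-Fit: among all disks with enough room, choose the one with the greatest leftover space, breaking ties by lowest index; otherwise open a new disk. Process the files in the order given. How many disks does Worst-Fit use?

disk 1: place 42 GB, 22 GB left
disk 2: place 27 GB, 37 GB left
disk 2: place 20 GB, 17 GB left
disk 3: place 41 GB, 23 GB left
disk 3: place 18 GB, 5 GB left
disk 4: place 36 GB, 28 GB left
disk 5: place 44 GB, 20 GB left
disk 6: place 46 GB, 18 GB left
disk 7: place 46 GB, 18 GB left
disk 4: place 25 GB, 3 GB left
disk 8: place 58 GB, 6 GB left
disk 1: place 9 GB, 13 GB left
disk 9: place 32 GB, 32 GB left
disk 10: place 47 GB, 17 GB left
Final disks: [42,9] [27,20] [41,18] [36,25] [44] [46] [46] [58] [32] [47].

10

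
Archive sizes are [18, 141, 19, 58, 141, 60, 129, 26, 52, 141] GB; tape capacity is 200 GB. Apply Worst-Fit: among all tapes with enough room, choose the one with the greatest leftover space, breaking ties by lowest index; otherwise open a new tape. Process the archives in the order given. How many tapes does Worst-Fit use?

18 GB → tape 1 (remaining 182 GB)
141 GB → tape 1 (remaining 41 GB)
19 GB → tape 1 (remaining 22 GB)
58 GB → tape 2 (remaining 142 GB)
141 GB → tape 2 (remaining 1 GB)
60 GB → tape 3 (remaining 140 GB)
129 GB → tape 3 (remaining 11 GB)
26 GB → tape 4 (remaining 174 GB)
52 GB → tape 4 (remaining 122 GB)
141 GB → tape 5 (remaining 59 GB)

5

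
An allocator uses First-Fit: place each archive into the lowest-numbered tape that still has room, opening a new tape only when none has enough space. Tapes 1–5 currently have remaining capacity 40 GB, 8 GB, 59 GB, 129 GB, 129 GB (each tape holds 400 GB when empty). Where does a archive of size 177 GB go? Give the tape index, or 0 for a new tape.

0

No tape has ≥ 177 GB free, so a new tape is opened.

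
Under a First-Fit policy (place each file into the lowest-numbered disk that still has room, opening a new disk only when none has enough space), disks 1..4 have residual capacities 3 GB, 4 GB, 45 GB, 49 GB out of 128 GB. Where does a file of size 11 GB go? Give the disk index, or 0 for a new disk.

Disks with room: disk 3 (45 GB), disk 4 (49 GB).
The first with room is disk 3.

3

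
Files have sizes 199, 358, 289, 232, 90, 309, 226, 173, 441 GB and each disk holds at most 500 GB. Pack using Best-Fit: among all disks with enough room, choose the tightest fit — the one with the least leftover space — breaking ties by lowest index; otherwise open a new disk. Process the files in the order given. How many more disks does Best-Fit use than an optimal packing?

Best-Fit: [199,289] [358,90] [232,226] [309,173] [441] → 5 disks.
Total size 2317 GB; any packing needs at least ⌈2317/500⌉ = 5 disks.
So 5 is already optimal.

0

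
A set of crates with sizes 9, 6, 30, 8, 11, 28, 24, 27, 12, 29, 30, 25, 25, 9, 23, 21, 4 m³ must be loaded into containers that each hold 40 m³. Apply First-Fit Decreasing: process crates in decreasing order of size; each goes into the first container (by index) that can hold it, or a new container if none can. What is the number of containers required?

Sorted descending: 30, 30, 29, 28, 27, 25, 25, 24, 23, 21, 12, 11, 9, 9, 8, 6, 4.
30 m³ → container 1 (remaining 10 m³)
30 m³ → container 2 (remaining 10 m³)
29 m³ → container 3 (remaining 11 m³)
28 m³ → container 4 (remaining 12 m³)
27 m³ → container 5 (remaining 13 m³)
25 m³ → container 6 (remaining 15 m³)
25 m³ → container 7 (remaining 15 m³)
24 m³ → container 8 (remaining 16 m³)
23 m³ → container 9 (remaining 17 m³)
21 m³ → container 10 (remaining 19 m³)
12 m³ → container 4 (remaining 0 m³)
11 m³ → container 3 (remaining 0 m³)
9 m³ → container 1 (remaining 1 m³)
9 m³ → container 2 (remaining 1 m³)
8 m³ → container 5 (remaining 5 m³)
6 m³ → container 6 (remaining 9 m³)
4 m³ → container 5 (remaining 1 m³)

10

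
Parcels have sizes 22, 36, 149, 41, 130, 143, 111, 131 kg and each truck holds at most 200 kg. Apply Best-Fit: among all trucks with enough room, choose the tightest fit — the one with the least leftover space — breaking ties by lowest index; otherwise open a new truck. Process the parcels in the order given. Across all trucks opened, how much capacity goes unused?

truck 1: place 22 kg, 178 kg left
truck 1: place 36 kg, 142 kg left
truck 2: place 149 kg, 51 kg left
truck 2: place 41 kg, 10 kg left
truck 1: place 130 kg, 12 kg left
truck 3: place 143 kg, 57 kg left
truck 4: place 111 kg, 89 kg left
truck 5: place 131 kg, 69 kg left
5 trucks × 200 kg = 1000 kg; used 763 kg; unused 237 kg.

237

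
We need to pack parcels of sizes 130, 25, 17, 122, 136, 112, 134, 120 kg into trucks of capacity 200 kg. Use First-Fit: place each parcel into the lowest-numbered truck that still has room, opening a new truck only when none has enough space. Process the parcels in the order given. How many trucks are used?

Put 130 kg in truck 1; 70 kg remain.
Put 25 kg in truck 1; 45 kg remain.
Put 17 kg in truck 1; 28 kg remain.
Put 122 kg in truck 2; 78 kg remain.
Put 136 kg in truck 3; 64 kg remain.
Put 112 kg in truck 4; 88 kg remain.
Put 134 kg in truck 5; 66 kg remain.
Put 120 kg in truck 6; 80 kg remain.
Final trucks: [130,25,17] [122] [136] [112] [134] [120].

6 trucks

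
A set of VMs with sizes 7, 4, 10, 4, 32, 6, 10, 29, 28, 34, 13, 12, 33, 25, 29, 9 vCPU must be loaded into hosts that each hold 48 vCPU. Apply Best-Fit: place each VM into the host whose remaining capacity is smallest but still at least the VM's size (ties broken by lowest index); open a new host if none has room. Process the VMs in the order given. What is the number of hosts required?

7 vCPU → host 1 (remaining 41 vCPU)
4 vCPU → host 1 (remaining 37 vCPU)
10 vCPU → host 1 (remaining 27 vCPU)
4 vCPU → host 1 (remaining 23 vCPU)
32 vCPU → host 2 (remaining 16 vCPU)
6 vCPU → host 2 (remaining 10 vCPU)
10 vCPU → host 2 (remaining 0 vCPU)
29 vCPU → host 3 (remaining 19 vCPU)
28 vCPU → host 4 (remaining 20 vCPU)
34 vCPU → host 5 (remaining 14 vCPU)
13 vCPU → host 5 (remaining 1 vCPU)
12 vCPU → host 3 (remaining 7 vCPU)
33 vCPU → host 6 (remaining 15 vCPU)
25 vCPU → host 7 (remaining 23 vCPU)
29 vCPU → host 8 (remaining 19 vCPU)
9 vCPU → host 6 (remaining 6 vCPU)

8 hosts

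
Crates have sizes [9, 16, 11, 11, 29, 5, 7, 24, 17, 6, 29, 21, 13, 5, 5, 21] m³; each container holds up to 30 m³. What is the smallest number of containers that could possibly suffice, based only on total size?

8

Total size = 9 + 16 + 11 + 11 + 29 + 5 + 7 + 24 + 17 + 6 + 29 + 21 + 13 + 5 + 5 + 21 = 229 m³.
⌈229 / 30⌉ = 8.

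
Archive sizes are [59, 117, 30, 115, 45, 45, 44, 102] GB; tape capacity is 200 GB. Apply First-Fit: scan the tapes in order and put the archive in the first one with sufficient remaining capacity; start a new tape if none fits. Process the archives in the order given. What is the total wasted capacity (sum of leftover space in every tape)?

43

Put 59 GB in tape 1; 141 GB remain.
Put 117 GB in tape 1; 24 GB remain.
Put 30 GB in tape 2; 170 GB remain.
Put 115 GB in tape 2; 55 GB remain.
Put 45 GB in tape 2; 10 GB remain.
Put 45 GB in tape 3; 155 GB remain.
Put 44 GB in tape 3; 111 GB remain.
Put 102 GB in tape 3; 9 GB remain.
3 tapes × 200 GB = 600 GB; used 557 GB; unused 43 GB.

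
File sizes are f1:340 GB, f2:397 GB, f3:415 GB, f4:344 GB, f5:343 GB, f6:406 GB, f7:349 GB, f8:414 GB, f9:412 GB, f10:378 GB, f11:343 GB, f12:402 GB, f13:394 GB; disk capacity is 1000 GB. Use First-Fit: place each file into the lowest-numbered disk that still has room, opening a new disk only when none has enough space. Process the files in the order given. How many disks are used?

Put f1 (340 GB) in disk 1; 660 GB remain.
Put f2 (397 GB) in disk 1; 263 GB remain.
Put f3 (415 GB) in disk 2; 585 GB remain.
Put f4 (344 GB) in disk 2; 241 GB remain.
Put f5 (343 GB) in disk 3; 657 GB remain.
Put f6 (406 GB) in disk 3; 251 GB remain.
Put f7 (349 GB) in disk 4; 651 GB remain.
Put f8 (414 GB) in disk 4; 237 GB remain.
Put f9 (412 GB) in disk 5; 588 GB remain.
Put f10 (378 GB) in disk 5; 210 GB remain.
Put f11 (343 GB) in disk 6; 657 GB remain.
Put f12 (402 GB) in disk 6; 255 GB remain.
Put f13 (394 GB) in disk 7; 606 GB remain.
Final disks: [340,397] [415,344] [343,406] [349,414] [412,378] [343,402] [394].

7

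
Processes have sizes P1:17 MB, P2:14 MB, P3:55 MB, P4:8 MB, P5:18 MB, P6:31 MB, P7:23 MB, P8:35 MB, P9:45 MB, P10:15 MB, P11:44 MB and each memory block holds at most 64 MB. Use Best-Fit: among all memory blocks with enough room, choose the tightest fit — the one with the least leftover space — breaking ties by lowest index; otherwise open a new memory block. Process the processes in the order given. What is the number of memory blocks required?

memory block 1: place P1 (17 MB), 47 MB left
memory block 1: place P2 (14 MB), 33 MB left
memory block 2: place P3 (55 MB), 9 MB left
memory block 2: place P4 (8 MB), 1 MB left
memory block 1: place P5 (18 MB), 15 MB left
memory block 3: place P6 (31 MB), 33 MB left
memory block 3: place P7 (23 MB), 10 MB left
memory block 4: place P8 (35 MB), 29 MB left
memory block 5: place P9 (45 MB), 19 MB left
memory block 1: place P10 (15 MB), 0 MB left
memory block 6: place P11 (44 MB), 20 MB left
Final memory blocks: [17,14,18,15] [55,8] [31,23] [35] [45] [44].

6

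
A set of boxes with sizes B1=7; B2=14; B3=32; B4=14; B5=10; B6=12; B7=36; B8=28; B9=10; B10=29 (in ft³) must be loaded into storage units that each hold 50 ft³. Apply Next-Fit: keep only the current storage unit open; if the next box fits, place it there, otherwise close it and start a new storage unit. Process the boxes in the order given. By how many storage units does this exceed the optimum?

Next-Fit: [7,14] [32,14] [10,12] [36] [28,10] [29] → 6 storage units.
Total size 192 ft³; any packing needs at least ⌈192/50⌉ = 4 storage units.
An optimal packing achieves that bound: [36,14] [32,14] [29,12,7] [28,10,10] → 4 storage units.
Excess: 6 − 4 = 2.

2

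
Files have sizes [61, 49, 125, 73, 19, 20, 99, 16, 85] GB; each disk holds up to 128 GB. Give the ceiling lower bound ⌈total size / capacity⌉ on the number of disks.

5

Total size = 61 + 49 + 125 + 73 + 19 + 20 + 99 + 16 + 85 = 547 GB.
⌈547 / 128⌉ = 5.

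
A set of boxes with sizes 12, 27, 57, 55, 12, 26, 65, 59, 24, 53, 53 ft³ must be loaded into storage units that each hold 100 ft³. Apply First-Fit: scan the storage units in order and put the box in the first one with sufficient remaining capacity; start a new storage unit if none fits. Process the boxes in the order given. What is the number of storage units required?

6

storage unit 1: place 12 ft³, 88 ft³ left
storage unit 1: place 27 ft³, 61 ft³ left
storage unit 1: place 57 ft³, 4 ft³ left
storage unit 2: place 55 ft³, 45 ft³ left
storage unit 2: place 12 ft³, 33 ft³ left
storage unit 2: place 26 ft³, 7 ft³ left
storage unit 3: place 65 ft³, 35 ft³ left
storage unit 4: place 59 ft³, 41 ft³ left
storage unit 3: place 24 ft³, 11 ft³ left
storage unit 5: place 53 ft³, 47 ft³ left
storage unit 6: place 53 ft³, 47 ft³ left
Final storage units: [12,27,57] [55,12,26] [65,24] [59] [53] [53].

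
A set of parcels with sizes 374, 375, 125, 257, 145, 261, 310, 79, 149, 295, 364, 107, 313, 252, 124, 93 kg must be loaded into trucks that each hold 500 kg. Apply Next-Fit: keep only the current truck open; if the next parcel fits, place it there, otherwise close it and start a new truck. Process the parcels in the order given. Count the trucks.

9

truck 1: place 374 kg, 126 kg left
truck 2: place 375 kg, 125 kg left
truck 2: place 125 kg, 0 kg left
truck 3: place 257 kg, 243 kg left
truck 3: place 145 kg, 98 kg left
truck 4: place 261 kg, 239 kg left
truck 5: place 310 kg, 190 kg left
truck 5: place 79 kg, 111 kg left
truck 6: place 149 kg, 351 kg left
truck 6: place 295 kg, 56 kg left
truck 7: place 364 kg, 136 kg left
truck 7: place 107 kg, 29 kg left
truck 8: place 313 kg, 187 kg left
truck 9: place 252 kg, 248 kg left
truck 9: place 124 kg, 124 kg left
truck 9: place 93 kg, 31 kg left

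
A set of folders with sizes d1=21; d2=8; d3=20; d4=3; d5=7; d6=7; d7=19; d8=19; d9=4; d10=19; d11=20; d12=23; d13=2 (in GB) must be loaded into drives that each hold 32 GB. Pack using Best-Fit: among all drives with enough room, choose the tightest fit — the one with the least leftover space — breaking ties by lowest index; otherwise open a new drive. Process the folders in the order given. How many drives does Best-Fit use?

d1 (21 GB) → drive 1 (remaining 11 GB)
d2 (8 GB) → drive 1 (remaining 3 GB)
d3 (20 GB) → drive 2 (remaining 12 GB)
d4 (3 GB) → drive 1 (remaining 0 GB)
d5 (7 GB) → drive 2 (remaining 5 GB)
d6 (7 GB) → drive 3 (remaining 25 GB)
d7 (19 GB) → drive 3 (remaining 6 GB)
d8 (19 GB) → drive 4 (remaining 13 GB)
d9 (4 GB) → drive 2 (remaining 1 GB)
d10 (19 GB) → drive 5 (remaining 13 GB)
d11 (20 GB) → drive 6 (remaining 12 GB)
d12 (23 GB) → drive 7 (remaining 9 GB)
d13 (2 GB) → drive 3 (remaining 4 GB)

7 drives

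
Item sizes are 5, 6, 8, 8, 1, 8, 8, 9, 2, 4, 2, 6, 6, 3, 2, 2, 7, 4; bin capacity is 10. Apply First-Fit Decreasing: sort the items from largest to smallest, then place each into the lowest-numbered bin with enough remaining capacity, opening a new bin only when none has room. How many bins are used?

Sorted descending: 9, 8, 8, 8, 8, 7, 6, 6, 6, 5, 4, 4, 3, 2, 2, 2, 2, 1.
9 → bin 1 (remaining 1)
8 → bin 2 (remaining 2)
8 → bin 3 (remaining 2)
8 → bin 4 (remaining 2)
8 → bin 5 (remaining 2)
7 → bin 6 (remaining 3)
6 → bin 7 (remaining 4)
6 → bin 8 (remaining 4)
6 → bin 9 (remaining 4)
5 → bin 10 (remaining 5)
4 → bin 7 (remaining 0)
4 → bin 8 (remaining 0)
3 → bin 6 (remaining 0)
2 → bin 2 (remaining 0)
2 → bin 3 (remaining 0)
2 → bin 4 (remaining 0)
2 → bin 5 (remaining 0)
1 → bin 1 (remaining 0)
Final bins: [9,1] [8,2] [8,2] [8,2] [8,2] [7,3] [6,4] [6,4] [6] [5].

10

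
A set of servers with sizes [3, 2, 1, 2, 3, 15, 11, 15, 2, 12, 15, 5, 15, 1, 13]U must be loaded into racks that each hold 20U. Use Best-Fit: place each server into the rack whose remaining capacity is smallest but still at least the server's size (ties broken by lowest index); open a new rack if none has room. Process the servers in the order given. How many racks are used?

3U → rack 1 (remaining 17U)
2U → rack 1 (remaining 15U)
1U → rack 1 (remaining 14U)
2U → rack 1 (remaining 12U)
3U → rack 1 (remaining 9U)
15U → rack 2 (remaining 5U)
11U → rack 3 (remaining 9U)
15U → rack 4 (remaining 5U)
2U → rack 2 (remaining 3U)
12U → rack 5 (remaining 8U)
15U → rack 6 (remaining 5U)
5U → rack 4 (remaining 0U)
15U → rack 7 (remaining 5U)
1U → rack 2 (remaining 2U)
13U → rack 8 (remaining 7U)

8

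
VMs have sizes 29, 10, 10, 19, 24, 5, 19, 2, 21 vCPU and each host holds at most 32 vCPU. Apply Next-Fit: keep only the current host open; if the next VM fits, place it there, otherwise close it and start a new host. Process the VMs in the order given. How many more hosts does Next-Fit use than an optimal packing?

1

Next-Fit: [29] [10,10] [19] [24,5] [19,2] [21] → 6 hosts.
Total size 139 vCPU; any packing needs at least ⌈139/32⌉ = 5 hosts.
An optimal packing achieves that bound: [29,2] [24,5] [21,10] [19,10] [19] → 5 hosts.
Excess: 6 − 5 = 1.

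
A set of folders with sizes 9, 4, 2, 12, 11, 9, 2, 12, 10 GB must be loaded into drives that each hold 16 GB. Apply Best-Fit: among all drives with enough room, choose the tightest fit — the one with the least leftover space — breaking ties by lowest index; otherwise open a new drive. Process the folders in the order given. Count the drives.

6 drives

9 GB → drive 1 (remaining 7 GB)
4 GB → drive 1 (remaining 3 GB)
2 GB → drive 1 (remaining 1 GB)
12 GB → drive 2 (remaining 4 GB)
11 GB → drive 3 (remaining 5 GB)
9 GB → drive 4 (remaining 7 GB)
2 GB → drive 2 (remaining 2 GB)
12 GB → drive 5 (remaining 4 GB)
10 GB → drive 6 (remaining 6 GB)
Final drives: [9,4,2] [12,2] [11] [9] [12] [10].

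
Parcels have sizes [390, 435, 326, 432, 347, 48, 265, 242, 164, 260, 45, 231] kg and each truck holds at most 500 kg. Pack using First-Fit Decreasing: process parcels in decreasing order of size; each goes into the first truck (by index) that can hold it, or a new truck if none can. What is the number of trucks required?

8 trucks

Sorted descending: 435, 432, 390, 347, 326, 265, 260, 242, 231, 164, 48, 45.
435 kg → truck 1 (remaining 65 kg)
432 kg → truck 2 (remaining 68 kg)
390 kg → truck 3 (remaining 110 kg)
347 kg → truck 4 (remaining 153 kg)
326 kg → truck 5 (remaining 174 kg)
265 kg → truck 6 (remaining 235 kg)
260 kg → truck 7 (remaining 240 kg)
242 kg → truck 8 (remaining 258 kg)
231 kg → truck 6 (remaining 4 kg)
164 kg → truck 5 (remaining 10 kg)
48 kg → truck 1 (remaining 17 kg)
45 kg → truck 2 (remaining 23 kg)
Final trucks: [435,48] [432,45] [390] [347] [326,164] [265,231] [260] [242].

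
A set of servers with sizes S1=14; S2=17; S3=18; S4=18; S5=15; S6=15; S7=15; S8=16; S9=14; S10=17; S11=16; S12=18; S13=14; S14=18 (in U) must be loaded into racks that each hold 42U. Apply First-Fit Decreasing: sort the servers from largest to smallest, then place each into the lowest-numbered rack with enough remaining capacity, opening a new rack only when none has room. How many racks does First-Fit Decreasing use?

7 racks

Sorted descending: 18, 18, 18, 18, 17, 17, 16, 16, 15, 15, 15, 14, 14, 14.
18U → rack 1 (remaining 24U)
18U → rack 1 (remaining 6U)
18U → rack 2 (remaining 24U)
18U → rack 2 (remaining 6U)
17U → rack 3 (remaining 25U)
17U → rack 3 (remaining 8U)
16U → rack 4 (remaining 26U)
16U → rack 4 (remaining 10U)
15U → rack 5 (remaining 27U)
15U → rack 5 (remaining 12U)
15U → rack 6 (remaining 27U)
14U → rack 6 (remaining 13U)
14U → rack 7 (remaining 28U)
14U → rack 7 (remaining 14U)
Final racks: [18,18] [18,18] [17,17] [16,16] [15,15] [15,14] [14,14].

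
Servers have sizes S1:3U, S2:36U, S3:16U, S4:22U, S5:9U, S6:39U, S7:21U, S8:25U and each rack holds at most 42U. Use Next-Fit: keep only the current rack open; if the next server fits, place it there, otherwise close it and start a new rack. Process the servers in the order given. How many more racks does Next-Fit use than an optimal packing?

Next-Fit: [3,36] [16,22] [9] [39] [21] [25] → 6 racks.
Total size 171U; any packing needs at least ⌈171/42⌉ = 5 racks.
An optimal packing achieves that bound: [39,3] [36] [25,16] [22,9] [21] → 5 racks.
Excess: 6 − 5 = 1.

1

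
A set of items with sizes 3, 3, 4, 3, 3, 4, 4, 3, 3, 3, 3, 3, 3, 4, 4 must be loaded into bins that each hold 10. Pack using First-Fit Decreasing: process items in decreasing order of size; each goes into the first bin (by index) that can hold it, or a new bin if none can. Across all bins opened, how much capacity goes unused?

Sorted descending: 4, 4, 4, 4, 4, 3, 3, 3, 3, 3, 3, 3, 3, 3, 3.
Put 4 in bin 1; 6 remain.
Put 4 in bin 1; 2 remain.
Put 4 in bin 2; 6 remain.
Put 4 in bin 2; 2 remain.
Put 4 in bin 3; 6 remain.
Put 3 in bin 3; 3 remain.
Put 3 in bin 3; 0 remain.
Put 3 in bin 4; 7 remain.
Put 3 in bin 4; 4 remain.
Put 3 in bin 4; 1 remain.
Put 3 in bin 5; 7 remain.
Put 3 in bin 5; 4 remain.
Put 3 in bin 5; 1 remain.
Put 3 in bin 6; 7 remain.
Put 3 in bin 6; 4 remain.
6 bins × 10 = 60; used 50; unused 10.

10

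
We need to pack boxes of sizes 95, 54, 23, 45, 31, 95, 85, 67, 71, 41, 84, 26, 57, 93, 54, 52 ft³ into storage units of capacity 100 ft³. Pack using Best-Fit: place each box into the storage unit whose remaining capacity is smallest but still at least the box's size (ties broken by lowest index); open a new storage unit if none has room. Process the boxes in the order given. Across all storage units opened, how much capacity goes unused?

227

95 ft³ → storage unit 1 (remaining 5 ft³)
54 ft³ → storage unit 2 (remaining 46 ft³)
23 ft³ → storage unit 2 (remaining 23 ft³)
45 ft³ → storage unit 3 (remaining 55 ft³)
31 ft³ → storage unit 3 (remaining 24 ft³)
95 ft³ → storage unit 4 (remaining 5 ft³)
85 ft³ → storage unit 5 (remaining 15 ft³)
67 ft³ → storage unit 6 (remaining 33 ft³)
71 ft³ → storage unit 7 (remaining 29 ft³)
41 ft³ → storage unit 8 (remaining 59 ft³)
84 ft³ → storage unit 9 (remaining 16 ft³)
26 ft³ → storage unit 7 (remaining 3 ft³)
57 ft³ → storage unit 8 (remaining 2 ft³)
93 ft³ → storage unit 10 (remaining 7 ft³)
54 ft³ → storage unit 11 (remaining 46 ft³)
52 ft³ → storage unit 12 (remaining 48 ft³)
12 storage units × 100 ft³ = 1200 ft³; used 973 ft³; unused 227 ft³.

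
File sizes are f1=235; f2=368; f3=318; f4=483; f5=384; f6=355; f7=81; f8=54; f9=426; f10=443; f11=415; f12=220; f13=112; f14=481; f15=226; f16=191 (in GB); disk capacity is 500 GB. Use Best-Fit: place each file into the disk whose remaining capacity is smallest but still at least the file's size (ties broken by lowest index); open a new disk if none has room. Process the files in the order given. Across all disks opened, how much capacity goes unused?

708

f1 (235 GB) → disk 1 (remaining 265 GB)
f2 (368 GB) → disk 2 (remaining 132 GB)
f3 (318 GB) → disk 3 (remaining 182 GB)
f4 (483 GB) → disk 4 (remaining 17 GB)
f5 (384 GB) → disk 5 (remaining 116 GB)
f6 (355 GB) → disk 6 (remaining 145 GB)
f7 (81 GB) → disk 5 (remaining 35 GB)
f8 (54 GB) → disk 2 (remaining 78 GB)
f9 (426 GB) → disk 7 (remaining 74 GB)
f10 (443 GB) → disk 8 (remaining 57 GB)
f11 (415 GB) → disk 9 (remaining 85 GB)
f12 (220 GB) → disk 1 (remaining 45 GB)
f13 (112 GB) → disk 6 (remaining 33 GB)
f14 (481 GB) → disk 10 (remaining 19 GB)
f15 (226 GB) → disk 11 (remaining 274 GB)
f16 (191 GB) → disk 11 (remaining 83 GB)
11 disks × 500 GB = 5500 GB; used 4792 GB; unused 708 GB.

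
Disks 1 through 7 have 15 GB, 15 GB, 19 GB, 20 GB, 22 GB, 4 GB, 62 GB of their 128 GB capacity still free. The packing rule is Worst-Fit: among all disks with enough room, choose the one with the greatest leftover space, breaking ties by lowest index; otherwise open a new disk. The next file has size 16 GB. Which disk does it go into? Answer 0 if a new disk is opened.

Disks with room: disk 3 (19 GB), disk 4 (20 GB), disk 5 (22 GB), disk 7 (62 GB).
Most room is disk 7 with 62 GB free.

7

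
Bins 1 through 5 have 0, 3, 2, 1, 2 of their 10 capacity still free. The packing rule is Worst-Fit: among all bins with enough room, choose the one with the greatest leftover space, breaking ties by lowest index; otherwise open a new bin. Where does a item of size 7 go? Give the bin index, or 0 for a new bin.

0

No bin has ≥ 7 free, so a new bin is opened.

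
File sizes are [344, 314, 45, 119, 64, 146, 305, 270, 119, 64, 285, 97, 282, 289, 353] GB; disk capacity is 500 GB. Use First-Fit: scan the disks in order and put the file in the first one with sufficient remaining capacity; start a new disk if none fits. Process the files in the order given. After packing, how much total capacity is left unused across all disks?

904

344 GB → disk 1 (remaining 156 GB)
314 GB → disk 2 (remaining 186 GB)
45 GB → disk 1 (remaining 111 GB)
119 GB → disk 2 (remaining 67 GB)
64 GB → disk 1 (remaining 47 GB)
146 GB → disk 3 (remaining 354 GB)
305 GB → disk 3 (remaining 49 GB)
270 GB → disk 4 (remaining 230 GB)
119 GB → disk 4 (remaining 111 GB)
64 GB → disk 2 (remaining 3 GB)
285 GB → disk 5 (remaining 215 GB)
97 GB → disk 4 (remaining 14 GB)
282 GB → disk 6 (remaining 218 GB)
289 GB → disk 7 (remaining 211 GB)
353 GB → disk 8 (remaining 147 GB)
8 disks × 500 GB = 4000 GB; used 3096 GB; unused 904 GB.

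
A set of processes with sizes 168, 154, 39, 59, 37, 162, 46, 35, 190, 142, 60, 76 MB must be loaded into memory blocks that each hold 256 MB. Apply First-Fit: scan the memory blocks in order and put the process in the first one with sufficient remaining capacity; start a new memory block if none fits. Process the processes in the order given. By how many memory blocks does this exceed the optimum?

First-Fit: [168,39,37] [154,59,35] [162,46] [190,60] [142,76] → 5 memory blocks.
Total size 1168 MB; any packing needs at least ⌈1168/256⌉ = 5 memory blocks.
So 5 is already optimal.

0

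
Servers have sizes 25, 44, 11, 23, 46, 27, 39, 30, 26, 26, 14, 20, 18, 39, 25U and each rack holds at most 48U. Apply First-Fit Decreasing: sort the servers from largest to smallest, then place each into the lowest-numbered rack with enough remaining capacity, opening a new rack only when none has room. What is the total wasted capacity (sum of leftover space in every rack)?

67

Sorted descending: 46, 44, 39, 39, 30, 27, 26, 26, 25, 25, 23, 20, 18, 14, 11.
Put 46U in rack 1; 2U remain.
Put 44U in rack 2; 4U remain.
Put 39U in rack 3; 9U remain.
Put 39U in rack 4; 9U remain.
Put 30U in rack 5; 18U remain.
Put 27U in rack 6; 21U remain.
Put 26U in rack 7; 22U remain.
Put 26U in rack 8; 22U remain.
Put 25U in rack 9; 23U remain.
Put 25U in rack 10; 23U remain.
Put 23U in rack 9; 0U remain.
Put 20U in rack 6; 1U remain.
Put 18U in rack 5; 0U remain.
Put 14U in rack 7; 8U remain.
Put 11U in rack 8; 11U remain.
10 racks × 48U = 480U; used 413U; unused 67U.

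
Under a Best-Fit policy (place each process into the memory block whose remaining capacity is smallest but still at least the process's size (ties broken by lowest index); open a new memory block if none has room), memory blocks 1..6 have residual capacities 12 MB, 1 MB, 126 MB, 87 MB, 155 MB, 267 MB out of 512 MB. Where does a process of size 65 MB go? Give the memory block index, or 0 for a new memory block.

4

Memory blocks with room: memory block 3 (126 MB), memory block 4 (87 MB), memory block 5 (155 MB), memory block 6 (267 MB).
Tightest fit is memory block 4 with 87 MB free.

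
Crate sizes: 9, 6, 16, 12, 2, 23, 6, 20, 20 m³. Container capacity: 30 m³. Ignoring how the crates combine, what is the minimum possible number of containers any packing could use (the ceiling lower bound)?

4

Total size = 9 + 6 + 16 + 12 + 2 + 23 + 6 + 20 + 20 = 114 m³.
⌈114 / 30⌉ = 4.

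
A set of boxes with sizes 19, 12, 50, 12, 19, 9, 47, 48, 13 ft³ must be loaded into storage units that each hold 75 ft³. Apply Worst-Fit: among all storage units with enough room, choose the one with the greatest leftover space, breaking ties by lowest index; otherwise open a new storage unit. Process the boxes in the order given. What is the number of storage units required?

Put 19 ft³ in storage unit 1; 56 ft³ remain.
Put 12 ft³ in storage unit 1; 44 ft³ remain.
Put 50 ft³ in storage unit 2; 25 ft³ remain.
Put 12 ft³ in storage unit 1; 32 ft³ remain.
Put 19 ft³ in storage unit 1; 13 ft³ remain.
Put 9 ft³ in storage unit 2; 16 ft³ remain.
Put 47 ft³ in storage unit 3; 28 ft³ remain.
Put 48 ft³ in storage unit 4; 27 ft³ remain.
Put 13 ft³ in storage unit 3; 15 ft³ remain.
Final storage units: [19,12,12,19] [50,9] [47,13] [48].

4 storage units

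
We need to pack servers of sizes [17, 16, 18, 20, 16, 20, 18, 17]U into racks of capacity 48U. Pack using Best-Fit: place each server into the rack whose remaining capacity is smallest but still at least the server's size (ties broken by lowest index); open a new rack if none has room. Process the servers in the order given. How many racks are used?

4 racks

Put 17U in rack 1; 31U remain.
Put 16U in rack 1; 15U remain.
Put 18U in rack 2; 30U remain.
Put 20U in rack 2; 10U remain.
Put 16U in rack 3; 32U remain.
Put 20U in rack 3; 12U remain.
Put 18U in rack 4; 30U remain.
Put 17U in rack 4; 13U remain.
Final racks: [17,16] [18,20] [16,20] [18,17].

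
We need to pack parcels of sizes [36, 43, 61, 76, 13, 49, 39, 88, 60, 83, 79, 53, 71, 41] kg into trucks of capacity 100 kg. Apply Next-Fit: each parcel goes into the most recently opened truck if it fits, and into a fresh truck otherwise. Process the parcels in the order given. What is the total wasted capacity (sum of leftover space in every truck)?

308

Put 36 kg in truck 1; 64 kg remain.
Put 43 kg in truck 1; 21 kg remain.
Put 61 kg in truck 2; 39 kg remain.
Put 76 kg in truck 3; 24 kg remain.
Put 13 kg in truck 3; 11 kg remain.
Put 49 kg in truck 4; 51 kg remain.
Put 39 kg in truck 4; 12 kg remain.
Put 88 kg in truck 5; 12 kg remain.
Put 60 kg in truck 6; 40 kg remain.
Put 83 kg in truck 7; 17 kg remain.
Put 79 kg in truck 8; 21 kg remain.
Put 53 kg in truck 9; 47 kg remain.
Put 71 kg in truck 10; 29 kg remain.
Put 41 kg in truck 11; 59 kg remain.
11 trucks × 100 kg = 1100 kg; used 792 kg; unused 308 kg.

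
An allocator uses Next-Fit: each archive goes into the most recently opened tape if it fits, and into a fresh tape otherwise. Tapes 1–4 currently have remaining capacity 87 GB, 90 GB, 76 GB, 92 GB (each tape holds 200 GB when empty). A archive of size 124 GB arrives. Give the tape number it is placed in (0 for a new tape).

Next-Fit only looks at tape 4, which has 92 GB free.
124 GB does not fit, so a new tape is opened.

0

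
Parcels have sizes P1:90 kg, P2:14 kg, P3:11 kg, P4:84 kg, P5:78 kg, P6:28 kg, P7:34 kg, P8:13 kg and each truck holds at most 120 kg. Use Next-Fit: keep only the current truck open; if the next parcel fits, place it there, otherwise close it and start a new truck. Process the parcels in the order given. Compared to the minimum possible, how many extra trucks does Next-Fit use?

1

Next-Fit: [90,14,11] [84] [78,28] [34,13] → 4 trucks.
Total size 352 kg; any packing needs at least ⌈352/120⌉ = 3 trucks.
An optimal packing achieves that bound: [90,28] [84,34] [78,14,13,11] → 3 trucks.
Excess: 4 − 3 = 1.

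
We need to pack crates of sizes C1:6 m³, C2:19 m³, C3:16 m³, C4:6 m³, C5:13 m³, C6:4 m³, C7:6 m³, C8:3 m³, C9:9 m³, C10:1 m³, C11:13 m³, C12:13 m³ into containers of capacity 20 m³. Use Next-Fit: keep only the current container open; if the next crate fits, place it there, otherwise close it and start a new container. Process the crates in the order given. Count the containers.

Put C1 (6 m³) in container 1; 14 m³ remain.
Put C2 (19 m³) in container 2; 1 m³ remain.
Put C3 (16 m³) in container 3; 4 m³ remain.
Put C4 (6 m³) in container 4; 14 m³ remain.
Put C5 (13 m³) in container 4; 1 m³ remain.
Put C6 (4 m³) in container 5; 16 m³ remain.
Put C7 (6 m³) in container 5; 10 m³ remain.
Put C8 (3 m³) in container 5; 7 m³ remain.
Put C9 (9 m³) in container 6; 11 m³ remain.
Put C10 (1 m³) in container 6; 10 m³ remain.
Put C11 (13 m³) in container 7; 7 m³ remain.
Put C12 (13 m³) in container 8; 7 m³ remain.
Final containers: [6] [19] [16] [6,13] [4,6,3] [9,1] [13] [13].

8 containers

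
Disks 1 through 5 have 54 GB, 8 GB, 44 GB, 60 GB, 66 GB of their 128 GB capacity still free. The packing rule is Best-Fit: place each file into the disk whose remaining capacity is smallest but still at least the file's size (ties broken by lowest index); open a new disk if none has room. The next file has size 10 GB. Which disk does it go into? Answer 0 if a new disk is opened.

Disks with room: disk 1 (54 GB), disk 3 (44 GB), disk 4 (60 GB), disk 5 (66 GB).
Tightest fit is disk 3 with 44 GB free.

3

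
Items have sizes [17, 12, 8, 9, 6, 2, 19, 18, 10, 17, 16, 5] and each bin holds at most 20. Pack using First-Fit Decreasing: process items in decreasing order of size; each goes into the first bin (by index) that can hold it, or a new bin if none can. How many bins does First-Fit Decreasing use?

Sorted descending: 19, 18, 17, 17, 16, 12, 10, 9, 8, 6, 5, 2.
Put 19 in bin 1; 1 remain.
Put 18 in bin 2; 2 remain.
Put 17 in bin 3; 3 remain.
Put 17 in bin 4; 3 remain.
Put 16 in bin 5; 4 remain.
Put 12 in bin 6; 8 remain.
Put 10 in bin 7; 10 remain.
Put 9 in bin 7; 1 remain.
Put 8 in bin 6; 0 remain.
Put 6 in bin 8; 14 remain.
Put 5 in bin 8; 9 remain.
Put 2 in bin 2; 0 remain.

8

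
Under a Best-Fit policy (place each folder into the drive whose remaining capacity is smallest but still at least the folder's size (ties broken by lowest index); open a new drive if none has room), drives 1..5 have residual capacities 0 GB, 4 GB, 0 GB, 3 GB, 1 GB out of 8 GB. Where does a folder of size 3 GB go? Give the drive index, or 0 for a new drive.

Drives with room: drive 2 (4 GB), drive 4 (3 GB).
Tightest fit is drive 4 with 3 GB free.

4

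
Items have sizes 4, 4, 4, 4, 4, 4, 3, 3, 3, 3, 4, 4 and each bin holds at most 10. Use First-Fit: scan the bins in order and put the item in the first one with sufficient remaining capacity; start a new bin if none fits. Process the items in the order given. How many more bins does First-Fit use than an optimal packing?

1

First-Fit: [4,4] [4,4] [4,4] [3,3,3] [3,4] [4] → 6 bins.
Total size 44; any packing needs at least ⌈44/10⌉ = 5 bins.
An optimal packing achieves that bound: [4,4] [4,4] [4,4] [4,3,3] [4,3,3] → 5 bins.
Excess: 6 − 5 = 1.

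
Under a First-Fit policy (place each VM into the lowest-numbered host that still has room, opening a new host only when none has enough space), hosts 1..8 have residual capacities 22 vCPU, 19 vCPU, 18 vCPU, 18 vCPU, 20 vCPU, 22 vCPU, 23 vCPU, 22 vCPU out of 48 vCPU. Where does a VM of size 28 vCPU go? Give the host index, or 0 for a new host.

0

No host has ≥ 28 vCPU free, so a new host is opened.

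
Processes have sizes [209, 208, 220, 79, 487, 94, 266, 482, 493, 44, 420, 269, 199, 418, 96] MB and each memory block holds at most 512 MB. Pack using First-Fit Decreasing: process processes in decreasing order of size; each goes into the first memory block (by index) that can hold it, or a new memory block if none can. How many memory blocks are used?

Sorted descending: 493, 487, 482, 420, 418, 269, 266, 220, 209, 208, 199, 96, 94, 79, 44.
Put 493 MB in memory block 1; 19 MB remain.
Put 487 MB in memory block 2; 25 MB remain.
Put 482 MB in memory block 3; 30 MB remain.
Put 420 MB in memory block 4; 92 MB remain.
Put 418 MB in memory block 5; 94 MB remain.
Put 269 MB in memory block 6; 243 MB remain.
Put 266 MB in memory block 7; 246 MB remain.
Put 220 MB in memory block 6; 23 MB remain.
Put 209 MB in memory block 7; 37 MB remain.
Put 208 MB in memory block 8; 304 MB remain.
Put 199 MB in memory block 8; 105 MB remain.
Put 96 MB in memory block 8; 9 MB remain.
Put 94 MB in memory block 5; 0 MB remain.
Put 79 MB in memory block 4; 13 MB remain.
Put 44 MB in memory block 9; 468 MB remain.
Final memory blocks: [493] [487] [482] [420,79] [418,94] [269,220] [266,209] [208,199,96] [44].

9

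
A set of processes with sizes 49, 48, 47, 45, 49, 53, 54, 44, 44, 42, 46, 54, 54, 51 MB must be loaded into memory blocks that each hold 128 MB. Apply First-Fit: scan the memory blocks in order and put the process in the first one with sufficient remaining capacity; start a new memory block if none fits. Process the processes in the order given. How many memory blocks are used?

Put 49 MB in memory block 1; 79 MB remain.
Put 48 MB in memory block 1; 31 MB remain.
Put 47 MB in memory block 2; 81 MB remain.
Put 45 MB in memory block 2; 36 MB remain.
Put 49 MB in memory block 3; 79 MB remain.
Put 53 MB in memory block 3; 26 MB remain.
Put 54 MB in memory block 4; 74 MB remain.
Put 44 MB in memory block 4; 30 MB remain.
Put 44 MB in memory block 5; 84 MB remain.
Put 42 MB in memory block 5; 42 MB remain.
Put 46 MB in memory block 6; 82 MB remain.
Put 54 MB in memory block 6; 28 MB remain.
Put 54 MB in memory block 7; 74 MB remain.
Put 51 MB in memory block 7; 23 MB remain.

7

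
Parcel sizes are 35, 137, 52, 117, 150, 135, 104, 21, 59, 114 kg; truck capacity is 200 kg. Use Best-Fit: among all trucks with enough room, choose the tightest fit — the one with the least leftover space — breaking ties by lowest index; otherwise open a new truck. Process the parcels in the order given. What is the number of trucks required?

6

35 kg → truck 1 (remaining 165 kg)
137 kg → truck 1 (remaining 28 kg)
52 kg → truck 2 (remaining 148 kg)
117 kg → truck 2 (remaining 31 kg)
150 kg → truck 3 (remaining 50 kg)
135 kg → truck 4 (remaining 65 kg)
104 kg → truck 5 (remaining 96 kg)
21 kg → truck 1 (remaining 7 kg)
59 kg → truck 4 (remaining 6 kg)
114 kg → truck 6 (remaining 86 kg)
Final trucks: [35,137,21] [52,117] [150] [135,59] [104] [114].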